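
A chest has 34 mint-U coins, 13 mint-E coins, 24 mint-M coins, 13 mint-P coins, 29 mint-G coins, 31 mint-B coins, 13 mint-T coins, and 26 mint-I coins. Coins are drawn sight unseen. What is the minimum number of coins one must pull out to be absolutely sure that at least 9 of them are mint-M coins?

In the worst case for collecting mint-M coins, every non-mint-M coin comes out first.
There are 34 + 13 + 13 + 29 + 31 + 13 + 26 = 159 non-mint-M coins altogether.
After those, each further coin must be mint-M, so 159 + 9 = 168 draws guarantee 9 mint-M coins.

168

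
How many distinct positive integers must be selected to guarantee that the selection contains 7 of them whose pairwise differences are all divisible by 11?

Integers whose pairwise differences are multiples of 11 are exactly those sharing a remainder mod 11. By the pigeonhole principle, the 11 residue classes mod 11 are the pigeonholes.
With 66 integers one could put 6 in each residue class and have no class reach 7.
The 67th integer pushes some class to 7, so 11·6 + 1 = 67.

67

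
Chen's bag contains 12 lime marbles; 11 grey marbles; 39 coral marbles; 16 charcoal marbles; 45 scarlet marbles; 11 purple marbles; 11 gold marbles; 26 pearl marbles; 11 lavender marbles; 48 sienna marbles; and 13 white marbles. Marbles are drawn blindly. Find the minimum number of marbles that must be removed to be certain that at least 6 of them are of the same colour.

56

An adversary could hand out at most 5 marbles per colour: 5 + 5 + 5 + 5 + 5 + 5 + 5 + 5 + 5 + 5 + 5 = 55 marbles and still no colour has 6.
By the pigeonhole principle, one more marble lands in a colour already at 5, so 56 draws are enough and 55 are not.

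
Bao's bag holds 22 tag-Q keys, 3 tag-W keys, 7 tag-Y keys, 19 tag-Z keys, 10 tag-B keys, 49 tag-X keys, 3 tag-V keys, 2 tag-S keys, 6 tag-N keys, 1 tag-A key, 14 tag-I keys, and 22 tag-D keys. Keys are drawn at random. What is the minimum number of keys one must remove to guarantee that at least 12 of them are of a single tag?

An adversary could hand out at most 11 keys per tag (7 tags run out sooner): 11 + 3 + 7 + 11 + 10 + 11 + 3 + 2 + 6 + 1 + 11 + 11 = 87 keys and still no tag has 12.
By pigeonhole, one more key lands in a tag already at 11, so 88 draws are enough and 87 are not.

88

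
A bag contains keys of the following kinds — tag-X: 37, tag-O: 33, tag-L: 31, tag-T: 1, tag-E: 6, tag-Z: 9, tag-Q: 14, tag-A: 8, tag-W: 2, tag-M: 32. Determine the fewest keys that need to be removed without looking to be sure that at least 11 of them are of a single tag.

77

An adversary could hand out at most 10 keys per tag (5 tags run out sooner): 10 + 10 + 10 + 1 + 6 + 9 + 10 + 8 + 2 + 10 = 76 keys and still no tag has 11.
One more key lands in a tag already at 10, so 77 draws are enough and 76 are not.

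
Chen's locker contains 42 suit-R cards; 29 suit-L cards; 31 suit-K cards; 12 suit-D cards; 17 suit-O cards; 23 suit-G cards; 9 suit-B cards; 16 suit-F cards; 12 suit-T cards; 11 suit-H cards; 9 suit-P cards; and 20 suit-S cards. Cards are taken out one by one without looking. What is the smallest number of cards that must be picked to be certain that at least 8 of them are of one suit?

By the pigeonhole principle, put each drawn card into a box by suit. The largest draw with every box below 8 takes min(count, 7) from each suit.
Σ min(cᵢ, 7) = 7 + 7 + 7 + 7 + 7 + 7 + 7 + 7 + 7 + 7 + 7 + 7 = 84.
Draw number 84 + 1 = 85 must push one box to 8.

85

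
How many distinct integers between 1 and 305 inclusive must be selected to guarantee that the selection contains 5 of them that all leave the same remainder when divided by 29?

117

The 29 residue classes mod 29 are the pigeonholes.
With 116 integers one could put 4 in each residue class and have no class reach 5.
The 117th integer pushes some class to 5, so 29·4 + 1 = 117.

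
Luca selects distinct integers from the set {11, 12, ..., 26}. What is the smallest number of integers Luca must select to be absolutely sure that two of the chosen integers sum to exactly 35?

10

A set avoiding the sum 35 can contain at most one of each pair {x, 35−x}, plus the 2 elements whose complement lies outside the range.
The integers 18, …, 26 (9 of them) are such a set: any two sum to at least 18+19 = 37 > 35.
By the pigeonhole principle, any 10th integer completes one of the 7 pairs, so 10 choices force a sum of 35.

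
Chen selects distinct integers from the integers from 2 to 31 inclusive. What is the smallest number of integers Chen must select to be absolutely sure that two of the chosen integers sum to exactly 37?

A set avoiding the sum 37 can contain at most one of each pair {x, 37−x}, plus the 4 elements whose complement lies outside the range.
The integers 2, …, 18 (17 of them) are such a set: any two sum to at least 2+3 = 5 and at most 17+18 = 35 < 37.
Any 18th integer completes one of the 13 pairs, so 18 choices force a sum of 37.

18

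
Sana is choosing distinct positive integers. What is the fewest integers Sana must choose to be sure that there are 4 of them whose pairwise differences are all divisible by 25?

76

Integers whose pairwise differences are multiples of 25 are exactly those sharing a remainder mod 25. The 25 residue classes mod 25 are the pigeonholes.
With 75 integers one could put 3 in each residue class and have no class reach 4.
The 76th integer pushes some class to 4, so 25·3 + 1 = 76.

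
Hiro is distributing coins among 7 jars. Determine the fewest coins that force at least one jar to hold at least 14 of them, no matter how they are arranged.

92

With 91 coins one could put exactly 13 in each of the 7 jars, and no jar would reach 14.
Pigeonhole: one more coin must land in a jar that already has 13, giving it 14.
So 7 × 13 + 1 = 92 coins are required.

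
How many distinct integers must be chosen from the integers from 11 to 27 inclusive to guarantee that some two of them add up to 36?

Two chosen integers sum to 36 exactly when both halves of some pair {x, 36−x} with 11 ≤ x ≤ 36−x ≤ 25 are chosen — 7 such pairs.
The remaining 3 elements (those with no distinct partner in range) can never complete a 36-sum, so the worst case takes all of them and one from each pair: 3 + 7 = 10.
The 11th integer has to be the second member of some pair, so 10 + 1 = 11.

11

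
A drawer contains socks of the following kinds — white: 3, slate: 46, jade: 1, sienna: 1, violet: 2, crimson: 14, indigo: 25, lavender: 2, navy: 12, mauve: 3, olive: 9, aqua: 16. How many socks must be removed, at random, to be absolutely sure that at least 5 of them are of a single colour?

37

By the pigeonhole principle, put each drawn sock into a box by colour. The largest draw with every box below 5 takes min(count, 4) from each colour; colours with fewer than 4 contribute all they have.
Σ min(cᵢ, 4) = 3 + 4 + 1 + 1 + 2 + 4 + 4 + 2 + 4 + 3 + 4 + 4 = 36.
Draw number 36 + 1 = 37 must push one box to 5.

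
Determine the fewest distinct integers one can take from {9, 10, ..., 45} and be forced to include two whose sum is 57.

A set avoiding the sum 57 can contain at most one of each pair {x, 57−x}, plus the 3 elements whose complement lies outside the range.
The integers 9, …, 28 (20 of them) are such a set: any two sum to at least 9+10 = 19 and at most 27+28 = 55 < 57.
Any 21st integer completes one of the 17 pairs, so 21 choices force a sum of 57.

21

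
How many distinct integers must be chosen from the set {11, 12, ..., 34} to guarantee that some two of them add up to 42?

15

A set avoiding the sum 42 can contain at most one of each pair {x, 42−x}, plus the 4 elements whose complement lies outside the range or equal to its own complement.
The integers 21, …, 34 (14 of them) are such a set: any two sum to at least 21+22 = 43 > 42.
Any 15th integer completes one of the 10 pairs, so 15 choices force a sum of 42.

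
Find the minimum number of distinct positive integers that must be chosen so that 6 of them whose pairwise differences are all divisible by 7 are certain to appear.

36

Integers whose pairwise differences are multiples of 7 are exactly those sharing a remainder mod 7. By pigeonhole, the 7 residue classes mod 7 are the pigeonholes.
With 35 integers one could put 5 in each residue class and have no class reach 6.
The 36th integer pushes some class to 6, so 7·5 + 1 = 36.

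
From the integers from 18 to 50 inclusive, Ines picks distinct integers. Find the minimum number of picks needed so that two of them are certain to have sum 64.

20

A set avoiding the sum 64 can contain at most one of each pair {x, 64−x}, plus the 5 elements whose complement lies outside the range or equal to its own complement.
The integers 32, …, 50 (19 of them) are such a set: any two sum to at least 32+33 = 65 > 64.
Pigeonhole: any 20th integer completes one of the 14 pairs, so 20 choices force a sum of 64.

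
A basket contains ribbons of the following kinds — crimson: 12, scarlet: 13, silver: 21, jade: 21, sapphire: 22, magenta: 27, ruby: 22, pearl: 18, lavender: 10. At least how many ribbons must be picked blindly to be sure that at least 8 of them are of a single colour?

By the pigeonhole principle, the 9 colours are the holes; the ribbons drawn are the pigeons.
To avoid 8 of any one colour, the worst case takes at most 7 of each colour.
That gives 7 + 7 + 7 + 7 + 7 + 7 + 7 + 7 + 7 = 63 ribbons with no colour reaching 8.
The next ribbon forces some colour to 8, so 63 + 1 = 64.

64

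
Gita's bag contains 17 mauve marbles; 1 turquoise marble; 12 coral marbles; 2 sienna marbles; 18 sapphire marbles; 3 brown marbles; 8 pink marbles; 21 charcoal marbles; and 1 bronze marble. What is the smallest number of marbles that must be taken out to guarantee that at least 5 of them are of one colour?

28

An adversary could hand out at most 4 marbles per colour (4 colours run out sooner): 4 + 1 + 4 + 2 + 4 + 3 + 4 + 4 + 1 = 27 marbles and still no colour has 5.
One more marble lands in a colour already at 4, so 28 draws are enough and 27 are not.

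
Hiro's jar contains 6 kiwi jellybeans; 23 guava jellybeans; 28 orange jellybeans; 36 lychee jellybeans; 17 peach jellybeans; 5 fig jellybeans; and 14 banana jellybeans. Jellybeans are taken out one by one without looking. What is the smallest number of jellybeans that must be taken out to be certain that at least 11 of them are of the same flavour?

An adversary could hand out at most 10 jellybeans per flavour (kiwi, fig run out sooner): 6 + 10 + 10 + 10 + 10 + 5 + 10 = 61 jellybeans and still no flavour has 11.
By pigeonhole, one more jellybean lands in a flavour already at 10, so 62 draws are enough and 61 are not.

62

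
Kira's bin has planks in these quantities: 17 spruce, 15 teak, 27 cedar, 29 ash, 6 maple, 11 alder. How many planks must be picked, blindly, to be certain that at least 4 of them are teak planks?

94

In the worst case for collecting teak planks, every non-teak plank comes out first.
There are 17 + 27 + 29 + 6 + 11 = 90 non-teak planks altogether.
After those, each further plank must be teak, so 90 + 4 = 94 draws guarantee 4 teak planks.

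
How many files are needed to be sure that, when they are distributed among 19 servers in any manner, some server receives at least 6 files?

With 95 files one could put exactly 5 in each of the 19 servers, and no server would reach 6.
One more file must land in a server that already has 5, giving it 6.
So 19 × 5 + 1 = 96 files are required.

96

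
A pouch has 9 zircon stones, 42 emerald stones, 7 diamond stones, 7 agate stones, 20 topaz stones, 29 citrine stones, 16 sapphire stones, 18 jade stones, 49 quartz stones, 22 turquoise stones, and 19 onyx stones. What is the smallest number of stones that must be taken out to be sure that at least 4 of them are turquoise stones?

220

In the worst case for collecting turquoise stones, every non-turquoise stone comes out first.
There are 9 + 42 + 7 + 7 + 20 + 29 + 16 + 18 + 49 + 19 = 216 non-turquoise stones altogether.
After those, each further stone must be turquoise, so 216 + 4 = 220 draws guarantee 4 turquoise stones.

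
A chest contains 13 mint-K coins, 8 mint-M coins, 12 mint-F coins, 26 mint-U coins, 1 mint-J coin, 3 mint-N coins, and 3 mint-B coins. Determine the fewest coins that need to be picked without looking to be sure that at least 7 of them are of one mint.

32

An adversary could hand out at most 6 coins per mint (mint-J, mint-N, mint-B run out sooner): 6 + 6 + 6 + 6 + 1 + 3 + 3 = 31 coins and still no mint has 7.
By pigeonhole, one more coin lands in a mint already at 6, so 32 draws are enough and 31 are not.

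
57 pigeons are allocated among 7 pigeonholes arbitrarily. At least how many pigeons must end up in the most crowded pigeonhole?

By pigeonhole, the 7 pigeonholes are the holes and the 57 pigeons are the pigeons.
If every pigeonhole held at most 8 pigeons, the total would be at most 7 × 8 = 56, which is less than 57.
So some pigeonhole holds at least ⌈57/7⌉ = 9 pigeons.

9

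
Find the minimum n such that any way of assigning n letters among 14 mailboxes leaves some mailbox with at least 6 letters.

71

With 70 letters one could put exactly 5 in each of the 14 mailboxes, and no mailbox would reach 6.
By the pigeonhole principle, one more letter must land in a mailbox that already has 5, giving it 6.
So 14 × 5 + 1 = 71 letters are required.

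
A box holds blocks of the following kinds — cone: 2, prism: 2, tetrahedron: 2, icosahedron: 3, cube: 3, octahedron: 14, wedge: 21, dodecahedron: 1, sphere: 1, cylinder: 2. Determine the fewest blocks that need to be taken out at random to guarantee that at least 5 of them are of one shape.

25

The 10 shapes are the holes; the blocks drawn are the pigeons.
To avoid 5 of any one shape, the worst case takes at most 4 of each shape, or every block of a shape that has fewer than 4.
That gives 2 + 2 + 2 + 3 + 3 + 4 + 4 + 1 + 1 + 2 = 24 blocks with no shape reaching 5.
The next block forces some shape to 5, so 24 + 1 = 25.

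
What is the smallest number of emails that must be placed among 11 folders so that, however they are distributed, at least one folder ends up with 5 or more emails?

45

With 44 emails one could put exactly 4 in each of the 11 folders, and no folder would reach 5.
By the pigeonhole principle, one more email must land in a folder that already has 4, giving it 5.
So 11 × 4 + 1 = 45 emails are required.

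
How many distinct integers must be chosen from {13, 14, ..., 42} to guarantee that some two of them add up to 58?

18

Two chosen integers sum to 58 exactly when both halves of some pair {x, 58−x} with 16 ≤ x ≤ 58−x ≤ 42 are chosen — 13 such pairs.
The remaining 4 elements (those with no distinct partner in range) can never complete a 58-sum, so the worst case takes all of them and one from each pair: 4 + 13 = 17.
By pigeonhole, the 18th integer has to be the second member of some pair, so 17 + 1 = 18.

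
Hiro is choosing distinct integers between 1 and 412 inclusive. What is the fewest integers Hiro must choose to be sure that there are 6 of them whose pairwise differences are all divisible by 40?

201

Integers whose pairwise differences are multiples of 40 are exactly those sharing a remainder mod 40. By the pigeonhole principle, the 40 residue classes mod 40 are the pigeonholes.
With 200 integers one could put 5 in each residue class and have no class reach 6.
The 201st integer pushes some class to 6, so 40·5 + 1 = 201.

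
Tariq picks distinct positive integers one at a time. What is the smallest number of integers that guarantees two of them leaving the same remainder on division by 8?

9

The 8 residue classes mod 8 are the pigeonholes.
With 8 integers one could put 1 in each residue class and have no class reach 2.
The 9th integer pushes some class to 2, so 8·1 + 1 = 9.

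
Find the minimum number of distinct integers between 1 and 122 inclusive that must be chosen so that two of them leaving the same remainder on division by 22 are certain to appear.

Pigeonhole: the 22 residue classes mod 22 are the pigeonholes.
With 22 integers one could put 1 in each residue class and have no class reach 2.
The 23rd integer pushes some class to 2, so 22·1 + 1 = 23.

23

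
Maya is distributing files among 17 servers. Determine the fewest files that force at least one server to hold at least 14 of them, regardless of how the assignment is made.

With 221 files one could put exactly 13 in each of the 17 servers, and no server would reach 14.
Pigeonhole: one more file must land in a server that already has 13, giving it 14.
So 17 × 13 + 1 = 222 files are required.

222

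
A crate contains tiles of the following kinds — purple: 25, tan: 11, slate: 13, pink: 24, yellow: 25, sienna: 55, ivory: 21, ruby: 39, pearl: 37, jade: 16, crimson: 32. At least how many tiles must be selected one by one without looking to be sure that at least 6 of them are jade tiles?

In the worst case for collecting jade tiles, every non-jade tile comes out first.
There are 25 + 11 + 13 + 24 + 25 + 55 + 21 + 39 + 37 + 32 = 282 non-jade tiles altogether.
After those, each further tile must be jade, so 282 + 6 = 288 draws guarantee 6 jade tiles.

288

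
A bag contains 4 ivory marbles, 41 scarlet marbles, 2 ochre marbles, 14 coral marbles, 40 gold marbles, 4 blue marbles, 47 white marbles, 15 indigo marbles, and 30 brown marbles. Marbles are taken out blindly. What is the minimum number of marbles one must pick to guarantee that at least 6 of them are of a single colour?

The 9 colours are the holes; the marbles drawn are the pigeons.
To avoid 6 of any one colour, the worst case takes at most 5 of each colour, or every marble of a colour that has fewer than 5.
That gives 4 + 5 + 2 + 5 + 5 + 4 + 5 + 5 + 5 = 40 marbles with no colour reaching 6.
The next marble forces some colour to 6, so 40 + 1 = 41.

41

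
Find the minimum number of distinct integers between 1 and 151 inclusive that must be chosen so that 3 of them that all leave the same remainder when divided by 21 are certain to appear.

By pigeonhole, the 21 residue classes mod 21 are the pigeonholes.
With 42 integers one could put 2 in each residue class and have no class reach 3.
The 43rd integer pushes some class to 3, so 21·2 + 1 = 43.

43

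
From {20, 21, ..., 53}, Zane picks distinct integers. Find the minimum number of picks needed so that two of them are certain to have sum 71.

A set avoiding the sum 71 can contain at most one of each pair {x, 71−x}, plus the 2 elements whose complement lies outside the range.
The integers 36, …, 53 (18 of them) are such a set: any two sum to at least 36+37 = 73 > 71.
By pigeonhole, any 19th integer completes one of the 16 pairs, so 19 choices force a sum of 71.

19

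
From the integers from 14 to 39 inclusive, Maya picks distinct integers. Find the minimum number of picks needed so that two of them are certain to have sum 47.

A set avoiding the sum 47 can contain at most one of each pair {x, 47−x}, plus the 6 elements whose complement lies outside the range.
The integers 24, …, 39 (16 of them) are such a set: any two sum to at least 24+25 = 49 > 47.
Any 17th integer completes one of the 10 pairs, so 17 choices force a sum of 47.

17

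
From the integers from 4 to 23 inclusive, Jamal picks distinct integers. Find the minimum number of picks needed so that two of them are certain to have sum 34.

Group the elements by complementary pair {x, 34−x}: {11,23}, {12,22}, {13,21}, …, giving 6 two-element pairs, the single value 17 (it cannot pair with itself since the integers are distinct), and 7 integers whose partner 34−x falls outside [4,23].
Treating each of those 14 groups as a pigeonhole, one can pick one integer per group — 14 integers — with no two summing to 34.
The 15th integer lands in an occupied pair, forcing a sum of 34.

15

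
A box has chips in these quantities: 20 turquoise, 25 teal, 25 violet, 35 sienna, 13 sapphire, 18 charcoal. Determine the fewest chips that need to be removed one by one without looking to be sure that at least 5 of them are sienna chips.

106

In the worst case for collecting sienna chips, every non-sienna chip comes out first.
There are 20 + 25 + 25 + 13 + 18 = 101 non-sienna chips altogether.
After those, each further chip must be sienna, so 101 + 5 = 106 draws guarantee 5 sienna chips.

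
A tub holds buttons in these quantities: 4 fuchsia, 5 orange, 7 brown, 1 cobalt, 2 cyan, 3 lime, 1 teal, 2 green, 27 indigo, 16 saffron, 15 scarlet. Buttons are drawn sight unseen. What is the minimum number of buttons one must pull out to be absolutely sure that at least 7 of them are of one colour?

The 11 colours are the holes; the buttons drawn are the pigeons.
To avoid 7 of any one colour, the worst case takes at most 6 of each colour, or every button of a colour that has fewer than 6.
That gives 4 + 5 + 6 + 1 + 2 + 3 + 1 + 2 + 6 + 6 + 6 = 42 buttons with no colour reaching 7.
The next button forces some colour to 7, so 42 + 1 = 43.

43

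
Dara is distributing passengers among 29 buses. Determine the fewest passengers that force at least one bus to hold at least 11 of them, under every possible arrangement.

291

With 290 passengers one could put exactly 10 in each of the 29 buses, and no bus would reach 11.
By pigeonhole, one more passenger must land in a bus that already has 10, giving it 11.
So 29 × 10 + 1 = 291 passengers are required.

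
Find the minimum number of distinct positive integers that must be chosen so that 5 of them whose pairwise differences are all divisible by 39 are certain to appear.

Integers whose pairwise differences are multiples of 39 are exactly those sharing a remainder mod 39. The 39 residue classes mod 39 are the pigeonholes.
With 156 integers one could put 4 in each residue class and have no class reach 5.
The 157th integer pushes some class to 5, so 39·4 + 1 = 157.

157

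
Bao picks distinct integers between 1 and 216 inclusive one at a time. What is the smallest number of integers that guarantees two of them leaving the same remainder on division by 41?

The 41 residue classes mod 41 are the pigeonholes.
With 41 integers one could put 1 in each residue class and have no class reach 2.
The 42nd integer pushes some class to 2, so 41·1 + 1 = 42.

42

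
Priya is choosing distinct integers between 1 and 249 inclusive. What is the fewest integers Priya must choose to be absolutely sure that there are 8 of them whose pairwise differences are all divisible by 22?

155

Integers whose pairwise differences are multiples of 22 are exactly those sharing a remainder mod 22. Pigeonhole: the 22 residue classes mod 22 are the pigeonholes.
With 154 integers one could put 7 in each residue class and have no class reach 8.
The 155th integer pushes some class to 8, so 22·7 + 1 = 155.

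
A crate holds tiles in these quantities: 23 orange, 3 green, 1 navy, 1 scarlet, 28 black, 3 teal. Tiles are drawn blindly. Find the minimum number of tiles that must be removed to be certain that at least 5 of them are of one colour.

By pigeonhole, the 6 colours are the holes; the tiles drawn are the pigeons.
To avoid 5 of any one colour, the worst case takes at most 4 of each colour, or every tile of a colour that has fewer than 4.
That gives 4 + 3 + 1 + 1 + 4 + 3 = 16 tiles with no colour reaching 5.
The next tile forces some colour to 5, so 16 + 1 = 17.

17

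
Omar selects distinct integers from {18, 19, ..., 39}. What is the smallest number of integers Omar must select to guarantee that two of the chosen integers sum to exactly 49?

16

A set avoiding the sum 49 can contain at most one of each pair {x, 49−x}, plus the 8 elements whose complement lies outside the range.
The integers 25, …, 39 (15 of them) are such a set: any two sum to at least 25+26 = 51 > 49.
By the pigeonhole principle, any 16th integer completes one of the 7 pairs, so 16 choices force a sum of 49.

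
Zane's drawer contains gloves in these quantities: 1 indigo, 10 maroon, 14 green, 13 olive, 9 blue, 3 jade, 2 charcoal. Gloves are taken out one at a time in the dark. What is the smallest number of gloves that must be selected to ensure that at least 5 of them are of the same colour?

The 7 colours are the holes; the gloves drawn are the pigeons.
To avoid 5 of any one colour, the worst case takes at most 4 of each colour, or every glove of a colour that has fewer than 4.
That gives 1 + 4 + 4 + 4 + 4 + 3 + 2 = 22 gloves with no colour reaching 5.
The next glove forces some colour to 5, so 22 + 1 = 23.

23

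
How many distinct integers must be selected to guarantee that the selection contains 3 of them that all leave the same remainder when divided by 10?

21

Pigeonhole: the 10 residue classes mod 10 are the pigeonholes.
With 20 integers one could put 2 in each residue class and have no class reach 3.
The 21st integer pushes some class to 3, so 10·2 + 1 = 21.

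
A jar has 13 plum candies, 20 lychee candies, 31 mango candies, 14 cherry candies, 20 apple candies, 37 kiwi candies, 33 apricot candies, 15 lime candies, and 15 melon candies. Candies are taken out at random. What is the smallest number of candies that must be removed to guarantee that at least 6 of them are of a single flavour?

46

By the pigeonhole principle, put each drawn candy into a box by flavour. The largest draw with every box below 6 takes min(count, 5) from each flavour.
Σ min(cᵢ, 5) = 5 + 5 + 5 + 5 + 5 + 5 + 5 + 5 + 5 = 45.
Draw number 45 + 1 = 46 must push one box to 6.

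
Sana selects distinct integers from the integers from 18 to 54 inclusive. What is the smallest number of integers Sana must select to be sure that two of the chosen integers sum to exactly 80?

Two chosen integers sum to 80 exactly when both halves of some pair {x, 80−x} with 26 ≤ x ≤ 80−x ≤ 54 are chosen — 14 such pairs.
The remaining 9 elements (those with no distinct partner in range) can never complete a 80-sum, so the worst case takes all of them and one from each pair: 9 + 14 = 23.
By pigeonhole, the 24th integer has to be the second member of some pair, so 23 + 1 = 24.

24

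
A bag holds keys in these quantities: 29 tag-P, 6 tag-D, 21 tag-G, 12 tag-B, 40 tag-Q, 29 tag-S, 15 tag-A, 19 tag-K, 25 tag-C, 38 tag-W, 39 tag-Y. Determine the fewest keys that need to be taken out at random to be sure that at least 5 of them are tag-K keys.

In the worst case for collecting tag-K keys, every non-tag-K key comes out first.
There are 29 + 6 + 21 + 12 + 40 + 29 + 15 + 25 + 38 + 39 = 254 non-tag-K keys altogether.
After those, each further key must be tag-K, so 254 + 5 = 259 draws guarantee 5 tag-K keys.

259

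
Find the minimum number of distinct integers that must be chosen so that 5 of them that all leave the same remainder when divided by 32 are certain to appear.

The 32 residue classes mod 32 are the pigeonholes.
With 128 integers one could put 4 in each residue class and have no class reach 5.
The 129th integer pushes some class to 5, so 32·4 + 1 = 129.

129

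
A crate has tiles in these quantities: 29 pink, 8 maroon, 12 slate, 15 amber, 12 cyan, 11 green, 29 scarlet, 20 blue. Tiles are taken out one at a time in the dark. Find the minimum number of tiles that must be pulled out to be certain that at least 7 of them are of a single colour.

An adversary could hand out at most 6 tiles per colour: 6 + 6 + 6 + 6 + 6 + 6 + 6 + 6 = 48 tiles and still no colour has 7.
One more tile lands in a colour already at 6, so 49 draws are enough and 48 are not.

49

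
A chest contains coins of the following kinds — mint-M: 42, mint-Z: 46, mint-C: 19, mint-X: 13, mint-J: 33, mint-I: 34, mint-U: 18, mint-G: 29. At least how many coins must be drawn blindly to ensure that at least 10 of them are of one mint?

Put each drawn coin into a box by mint. The largest draw with every box below 10 takes min(count, 9) from each mint.
Σ min(cᵢ, 9) = 9 + 9 + 9 + 9 + 9 + 9 + 9 + 9 = 72.
Draw number 72 + 1 = 73 must push one box to 10.

73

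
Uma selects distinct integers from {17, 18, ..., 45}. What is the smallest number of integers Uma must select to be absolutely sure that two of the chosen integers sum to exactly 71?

A set avoiding the sum 71 can contain at most one of each pair {x, 71−x}, plus the 9 elements whose complement lies outside the range.
The integers 17, …, 35 (19 of them) are such a set: any two sum to at least 17+18 = 35 and at most 34+35 = 69 < 71.
By the pigeonhole principle, any 20th integer completes one of the 10 pairs, so 20 choices force a sum of 71.

20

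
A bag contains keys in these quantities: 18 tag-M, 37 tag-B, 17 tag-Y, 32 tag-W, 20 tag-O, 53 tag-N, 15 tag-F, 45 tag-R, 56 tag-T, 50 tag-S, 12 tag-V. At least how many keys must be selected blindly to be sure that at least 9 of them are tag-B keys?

327

In the worst case for collecting tag-B keys, every non-tag-B key comes out first.
There are 18 + 17 + 32 + 20 + 53 + 15 + 45 + 56 + 50 + 12 = 318 non-tag-B keys altogether.
After those, each further key must be tag-B, so 318 + 9 = 327 draws guarantee 9 tag-B keys.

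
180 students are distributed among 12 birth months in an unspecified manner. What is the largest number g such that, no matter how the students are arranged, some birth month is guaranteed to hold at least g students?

By pigeonhole, the 12 birth months are the holes and the 180 students are the pigeons.
If every birth month held at most 14 students, the total would be at most 12 × 14 = 168, which is less than 180.
So some birth month holds at least ⌈180/12⌉ = 15 students.

15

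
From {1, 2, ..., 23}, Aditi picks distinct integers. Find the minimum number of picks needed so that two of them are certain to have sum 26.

Group the elements by complementary pair {x, 26−x}: {3,23}, {4,22}, {5,21}, …, giving 10 two-element pairs, the single value 13 (it cannot pair with itself since the integers are distinct), and 2 integers whose partner 26−x falls outside [1,23].
Pigeonhole: treating each of those 13 groups as a pigeonhole, one can pick one integer per group — 13 integers — with no two summing to 26.
The 14th integer lands in an occupied pair, forcing a sum of 26.

14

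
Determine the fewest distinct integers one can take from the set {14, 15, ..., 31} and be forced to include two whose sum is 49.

12

Group the elements by complementary pair {x, 49−x}: {18,31}, {19,30}, {20,29}, …, giving 7 two-element pairs and 4 integers whose partner 49−x falls outside [14,31].
Treating each of those 11 groups as a pigeonhole, one can pick one integer per group — 11 integers — with no two summing to 49.
The 12th integer lands in an occupied pair, forcing a sum of 49.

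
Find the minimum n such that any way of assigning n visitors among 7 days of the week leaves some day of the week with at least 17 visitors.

With 112 visitors one could put exactly 16 in each of the 7 days of the week, and no day of the week would reach 17.
One more visitor must land in a day of the week that already has 16, giving it 17.
So 7 × 16 + 1 = 113 visitors are required.

113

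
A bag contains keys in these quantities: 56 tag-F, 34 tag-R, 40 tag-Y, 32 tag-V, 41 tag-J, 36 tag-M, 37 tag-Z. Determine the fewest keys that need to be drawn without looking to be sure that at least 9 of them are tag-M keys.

249

In the worst case for collecting tag-M keys, every non-tag-M key comes out first.
There are 56 + 34 + 40 + 32 + 41 + 37 = 240 non-tag-M keys altogether.
After those, each further key must be tag-M, so 240 + 9 = 249 draws guarantee 9 tag-M keys.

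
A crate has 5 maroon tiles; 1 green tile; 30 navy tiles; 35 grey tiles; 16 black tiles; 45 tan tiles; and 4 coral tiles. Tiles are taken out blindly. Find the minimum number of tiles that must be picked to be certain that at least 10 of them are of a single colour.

47

An adversary could hand out at most 9 tiles per colour (maroon, green, coral run out sooner): 5 + 1 + 9 + 9 + 9 + 9 + 4 = 46 tiles and still no colour has 10.
By the pigeonhole principle, one more tile lands in a colour already at 9, so 47 draws are enough and 46 are not.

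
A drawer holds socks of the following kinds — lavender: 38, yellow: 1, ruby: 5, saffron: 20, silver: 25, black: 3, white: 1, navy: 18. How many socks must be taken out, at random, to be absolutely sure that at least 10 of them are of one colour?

47

By pigeonhole, put each drawn sock into a box by colour. The largest draw with every box below 10 takes min(count, 9) from each colour; colours with fewer than 9 contribute all they have.
Σ min(cᵢ, 9) = 9 + 1 + 5 + 9 + 9 + 3 + 1 + 9 = 46.
Draw number 46 + 1 = 47 must push one box to 10.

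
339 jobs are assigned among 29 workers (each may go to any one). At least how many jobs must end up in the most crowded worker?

12

The 29 workers are the holes and the 339 jobs are the pigeons.
If every worker held at most 11 jobs, the total would be at most 29 × 11 = 319, which is less than 339.
So some worker holds at least ⌈339/29⌉ = 12 jobs.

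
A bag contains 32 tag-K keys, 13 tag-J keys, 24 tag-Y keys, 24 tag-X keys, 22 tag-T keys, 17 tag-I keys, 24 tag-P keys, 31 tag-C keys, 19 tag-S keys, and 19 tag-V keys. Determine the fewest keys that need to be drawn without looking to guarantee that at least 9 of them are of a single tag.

81

Put each drawn key into a box by tag. The largest draw with every box below 9 takes min(count, 8) from each tag.
Σ min(cᵢ, 8) = 8 + 8 + 8 + 8 + 8 + 8 + 8 + 8 + 8 + 8 = 80.
Draw number 80 + 1 = 81 must push one box to 9.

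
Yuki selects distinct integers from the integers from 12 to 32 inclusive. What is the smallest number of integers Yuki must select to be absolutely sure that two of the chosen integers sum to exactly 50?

15

A set avoiding the sum 50 can contain at most one of each pair {x, 50−x}, plus the 7 elements whose complement lies outside the range or equal to its own complement.
The integers 12, …, 25 (14 of them) are such a set: any two sum to at least 12+13 = 25 and at most 24+25 = 49 < 50.
Any 15th integer completes one of the 7 pairs, so 15 choices force a sum of 50.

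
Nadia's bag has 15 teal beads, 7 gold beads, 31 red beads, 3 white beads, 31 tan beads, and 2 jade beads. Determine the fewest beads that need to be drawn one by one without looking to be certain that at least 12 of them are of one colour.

An adversary could hand out at most 11 beads per colour (gold, white, jade run out sooner): 11 + 7 + 11 + 3 + 11 + 2 = 45 beads and still no colour has 12.
Pigeonhole: one more bead lands in a colour already at 11, so 46 draws are enough and 45 are not.

46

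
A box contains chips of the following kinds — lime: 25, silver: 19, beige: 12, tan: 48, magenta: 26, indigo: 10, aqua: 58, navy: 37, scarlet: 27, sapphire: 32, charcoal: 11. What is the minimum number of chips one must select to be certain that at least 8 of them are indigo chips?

In the worst case for collecting indigo chips, every non-indigo chip comes out first.
There are 25 + 19 + 12 + 48 + 26 + 58 + 37 + 27 + 32 + 11 = 295 non-indigo chips altogether.
After those, each further chip must be indigo, so 295 + 8 = 303 draws guarantee 8 indigo chips.

303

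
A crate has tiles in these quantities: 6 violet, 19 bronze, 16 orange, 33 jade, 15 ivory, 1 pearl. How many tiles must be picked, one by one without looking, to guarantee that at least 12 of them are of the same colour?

52

An adversary could hand out at most 11 tiles per colour (violet, pearl run out sooner): 6 + 11 + 11 + 11 + 11 + 1 = 51 tiles and still no colour has 12.
By pigeonhole, one more tile lands in a colour already at 11, so 52 draws are enough and 51 are not.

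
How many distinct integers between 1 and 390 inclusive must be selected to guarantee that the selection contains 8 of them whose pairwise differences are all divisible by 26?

183

Integers whose pairwise differences are multiples of 26 are exactly those sharing a remainder mod 26. By pigeonhole, the 26 residue classes mod 26 are the pigeonholes.
With 182 integers one could put 7 in each residue class and have no class reach 8.
The 183rd integer pushes some class to 8, so 26·7 + 1 = 183.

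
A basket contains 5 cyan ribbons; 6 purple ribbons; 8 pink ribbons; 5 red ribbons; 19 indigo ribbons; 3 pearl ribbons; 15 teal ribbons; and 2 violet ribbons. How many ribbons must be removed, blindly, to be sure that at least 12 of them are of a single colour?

52

Put each drawn ribbon into a box by colour. The largest draw with every box below 12 takes min(count, 11) from each colour; colours with fewer than 11 contribute all they have.
Σ min(cᵢ, 11) = 5 + 6 + 8 + 5 + 11 + 3 + 11 + 2 = 51.
Draw number 51 + 1 = 52 must push one box to 12.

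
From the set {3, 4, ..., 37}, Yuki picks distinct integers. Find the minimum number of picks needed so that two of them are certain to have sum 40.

19

A set avoiding the sum 40 can contain at most one of each pair {x, 40−x}, plus the 1 element equal to its own complement.
The integers 20, …, 37 (18 of them) are such a set: any two sum to at least 20+21 = 41 > 40.
Any 19th integer completes one of the 17 pairs, so 19 choices force a sum of 40.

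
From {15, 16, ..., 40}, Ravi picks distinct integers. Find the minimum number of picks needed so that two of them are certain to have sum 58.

Group the elements by complementary pair {x, 58−x}: {18,40}, {19,39}, {20,38}, …, giving 11 two-element pairs, the single value 29 (it cannot pair with itself since the integers are distinct), and 3 integers whose partner 58−x falls outside [15,40].
Treating each of those 15 groups as a pigeonhole, one can pick one integer per group — 15 integers — with no two summing to 58.
The 16th integer lands in an occupied pair, forcing a sum of 58.

16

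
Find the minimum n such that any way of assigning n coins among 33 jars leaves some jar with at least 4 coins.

With 99 coins one could put exactly 3 in each of the 33 jars, and no jar would reach 4.
One more coin must land in a jar that already has 3, giving it 4.
So 33 × 3 + 1 = 100 coins are required.

100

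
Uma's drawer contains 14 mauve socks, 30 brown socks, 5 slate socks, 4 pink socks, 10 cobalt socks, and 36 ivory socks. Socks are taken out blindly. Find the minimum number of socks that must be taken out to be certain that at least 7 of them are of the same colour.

An adversary could hand out at most 6 socks per colour (slate, pink run out sooner): 6 + 6 + 5 + 4 + 6 + 6 = 33 socks and still no colour has 7.
One more sock lands in a colour already at 6, so 34 draws are enough and 33 are not.

34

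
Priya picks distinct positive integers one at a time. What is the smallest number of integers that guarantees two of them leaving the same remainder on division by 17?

By pigeonhole, the 17 residue classes mod 17 are the pigeonholes.
With 17 integers one could put 1 in each residue class and have no class reach 2.
The 18th integer pushes some class to 2, so 17·1 + 1 = 18.

18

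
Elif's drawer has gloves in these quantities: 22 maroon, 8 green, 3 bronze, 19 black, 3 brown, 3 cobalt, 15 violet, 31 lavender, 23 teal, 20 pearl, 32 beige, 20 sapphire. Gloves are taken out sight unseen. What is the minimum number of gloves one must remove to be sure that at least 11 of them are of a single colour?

98

An adversary could hand out at most 10 gloves per colour (4 colours run out sooner): 10 + 8 + 3 + 10 + 3 + 3 + 10 + 10 + 10 + 10 + 10 + 10 = 97 gloves and still no colour has 11.
One more glove lands in a colour already at 10, so 98 draws are enough and 97 are not.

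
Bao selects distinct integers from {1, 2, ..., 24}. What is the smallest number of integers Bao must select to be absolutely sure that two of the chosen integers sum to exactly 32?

Group the elements by complementary pair {x, 32−x}: {8,24}, {9,23}, {10,22}, …, giving 8 two-element pairs, the single value 16 (it cannot pair with itself since the integers are distinct), and 7 integers whose partner 32−x falls outside [1,24].
Pigeonhole: treating each of those 16 groups as a pigeonhole, one can pick one integer per group — 16 integers — with no two summing to 32.
The 17th integer lands in an occupied pair, forcing a sum of 32.

17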